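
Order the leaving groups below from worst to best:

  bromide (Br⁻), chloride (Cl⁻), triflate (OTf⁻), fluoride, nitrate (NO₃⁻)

Rank by basicity of the departing species: weakest base leaves most easily.
triflate (OTf⁻): pKₐ(CF₃SO₃H (triflic acid)) ≈ -14
bromide (Br⁻): pKₐ(HBr) ≈ -9
chloride (Cl⁻): pKₐ(HCl) ≈ -7
nitrate (NO₃⁻): pKₐ(HNO₃) ≈ -1.3
fluoride: pKₐ(HF) ≈ 3.2
Reversing gives the worst-to-best order requested.

fluoride < nitrate (NO₃⁻) < chloride (Cl⁻) < bromide (Br⁻) < triflate (OTf⁻)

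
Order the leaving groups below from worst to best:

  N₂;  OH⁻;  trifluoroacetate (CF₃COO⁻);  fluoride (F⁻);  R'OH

Rank by basicity of the departing species: weakest base leaves most easily.
N₂: no meaningful conjugate acid; N₂ departs as an exceptionally stable neutral molecule
R'OH: pKₐ(R'OH₂⁺) ≈ -2.4
trifluoroacetate (CF₃COO⁻): pKₐ(CF₃COOH) ≈ 0.2
fluoride (F⁻): pKₐ(HF) ≈ 3.2
OH⁻: pKₐ(H₂O) ≈ 15.7
Reversing gives the worst-to-best order requested.

OH⁻ < fluoride (F⁻) < trifluoroacetate (CF₃COO⁻) < R'OH < N₂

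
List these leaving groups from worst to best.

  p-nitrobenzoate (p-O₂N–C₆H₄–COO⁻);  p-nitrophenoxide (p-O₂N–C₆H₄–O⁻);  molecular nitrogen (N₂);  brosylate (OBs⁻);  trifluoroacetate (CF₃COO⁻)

p-nitrophenoxide (p-O₂N–C₆H₄–O⁻) < p-nitrobenzoate (p-O₂N–C₆H₄–COO⁻) < trifluoroacetate (CF₃COO⁻) < brosylate (OBs⁻) < molecular nitrogen (N₂)

A good leaving group is a weak base: the lower the pKₐ of its conjugate acid, the more readily it departs.
molecular nitrogen (N₂): no meaningful conjugate acid; N₂ departs as an exceptionally stable neutral molecule
brosylate (OBs⁻): pKₐ(p-BrC₆H₄SO₃H) ≈ -2.8 — arenesulfonate with a p-bromo substituent
trifluoroacetate (CF₃COO⁻): pKₐ(CF₃COOH) ≈ 0.2 — strongly electron-withdrawing CF₃ stabilises the carboxylate
p-nitrobenzoate (p-O₂N–C₆H₄–COO⁻): pKₐ(p-nitrobenzoic acid) ≈ 3.4
p-nitrophenoxide (p-O₂N–C₆H₄–O⁻): pKₐ(p-nitrophenol) ≈ 7.2 — nitro group delocalises the charge; the classic chromogenic LG
Reversing gives the worst-to-best order requested.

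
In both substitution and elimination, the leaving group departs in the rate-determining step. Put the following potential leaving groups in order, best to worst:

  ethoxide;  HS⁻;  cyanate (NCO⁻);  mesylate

mesylate > cyanate (NCO⁻) > HS⁻ > ethoxide

mesylate: pKₐ(CH₃SO₃H (MsOH)) ≈ -1.9
cyanate (NCO⁻): pKₐ(HOCN) ≈ 3.5
HS⁻: pKₐ(H₂S) ≈ 7
ethoxide: pKₐ(CH₃CH₂OH) ≈ 16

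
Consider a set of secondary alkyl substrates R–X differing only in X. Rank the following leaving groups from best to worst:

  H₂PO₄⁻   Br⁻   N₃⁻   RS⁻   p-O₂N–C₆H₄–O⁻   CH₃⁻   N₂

The more stable X⁻ (or X) is on its own — i.e. the weaker a base it is — the better a leaving group it makes.
N₂: no meaningful conjugate acid; N₂ departs as an exceptionally stable neutral molecule
Br⁻: pKₐ(HBr) ≈ -9 — weak base; good leaving group
H₂PO₄⁻: pKₐ(H₃PO₄) ≈ 2.1
N₃⁻: pKₐ(HN₃) ≈ 4.7 — linear, resonance-stabilised
p-O₂N–C₆H₄–O⁻: pKₐ(p-nitrophenol) ≈ 7.2 — nitro group delocalises the charge; the classic chromogenic LG
RS⁻: pKₐ(RSH (a thiol)) ≈ 10.5 — moderately basic; rarely leaves without activation
CH₃⁻: pKₐ(CH₄) ≈ 48

N₂ > Br⁻ > H₂PO₄⁻ > N₃⁻ > p-O₂N–C₆H₄–O⁻ > RS⁻ > CH₃⁻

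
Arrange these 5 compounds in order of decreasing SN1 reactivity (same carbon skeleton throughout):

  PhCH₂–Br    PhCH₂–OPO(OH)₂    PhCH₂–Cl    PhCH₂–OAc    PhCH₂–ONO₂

Identical carbon frameworks mean the comparison reduces to leaving-group quality.
Rank by basicity of the departing species: weakest base leaves most easily.
PhCH₂–Br loses Br⁻: pKₐ(HBr) ≈ -9
PhCH₂–Cl loses Cl⁻: pKₐ(HCl) ≈ -7
PhCH₂–ONO₂ loses NO₃⁻: pKₐ(HNO₃) ≈ -1.3
PhCH₂–OPO(OH)₂ loses H₂PO₄⁻: pKₐ(H₃PO₄) ≈ 2.1
PhCH₂–OAc loses AcO⁻: pKₐ(CH₃COOH) ≈ 4.8

PhCH₂–Br > PhCH₂–Cl > PhCH₂–ONO₂ > PhCH₂–OPO(OH)₂ > PhCH₂–OAc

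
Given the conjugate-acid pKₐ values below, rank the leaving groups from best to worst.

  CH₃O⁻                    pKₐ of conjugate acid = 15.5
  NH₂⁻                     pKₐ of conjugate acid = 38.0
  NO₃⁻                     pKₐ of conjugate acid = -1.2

Lower conjugate-acid pKₐ ⇒ weaker base ⇒ better leaving group.
Sorting by the given values: NO₃⁻ (-1.2), CH₃O⁻ (15.5), NH₂⁻ (38.0).

NO₃⁻ > CH₃O⁻ > NH₂⁻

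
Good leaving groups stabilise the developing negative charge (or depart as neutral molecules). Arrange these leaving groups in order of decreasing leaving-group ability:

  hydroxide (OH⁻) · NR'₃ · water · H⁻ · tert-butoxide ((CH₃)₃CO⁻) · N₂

Leaving-group ability tracks the stability of the departed species; conjugate-acid pKₐ is the usual yardstick (lower pKₐ → better LG).
N₂: no meaningful conjugate acid; N₂ departs as an exceptionally stable neutral molecule
water: pKₐ(H₃O⁺) ≈ -1.7 — neutral; leaves from a protonated alcohol (R–OH₂⁺)
NR'₃: pKₐ(R'₃NH⁺) ≈ 10.7 — neutral but still a fairly strong base; Hofmann-elimination LG
hydroxide (OH⁻): pKₐ(H₂O) ≈ 15.7
tert-butoxide ((CH₃)₃CO⁻): pKₐ(t-BuOH) ≈ 18
H⁻: pKₐ(H₂) ≈ 36 — extremely strong base; leaves only in special hydride-transfer contexts

N₂ > water > NR'₃ > hydroxide (OH⁻) > tert-butoxide ((CH₃)₃CO⁻) > H⁻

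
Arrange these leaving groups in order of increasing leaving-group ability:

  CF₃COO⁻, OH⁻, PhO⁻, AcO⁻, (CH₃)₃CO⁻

Rank by basicity of the departing species: weakest base leaves most easily.
CF₃COO⁻: pKₐ(CF₃COOH) ≈ 0.2
AcO⁻: pKₐ(CH₃COOH) ≈ 4.8
PhO⁻: pKₐ(C₆H₅OH (phenol)) ≈ 10
OH⁻: pKₐ(H₂O) ≈ 15.7
(CH₃)₃CO⁻: pKₐ(t-BuOH) ≈ 18
Reversing gives the worst-to-best order requested.

(CH₃)₃CO⁻ < OH⁻ < PhO⁻ < AcO⁻ < CF₃COO⁻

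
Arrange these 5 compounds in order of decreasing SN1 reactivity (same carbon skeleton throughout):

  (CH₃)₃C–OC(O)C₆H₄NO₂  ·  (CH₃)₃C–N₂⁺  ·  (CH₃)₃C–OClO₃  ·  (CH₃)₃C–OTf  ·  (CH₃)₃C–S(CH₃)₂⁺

(CH₃)₃C–N₂⁺ > (CH₃)₃C–OTf > (CH₃)₃C–OClO₃ > (CH₃)₃C–S(CH₃)₂⁺ > (CH₃)₃C–OC(O)C₆H₄NO₂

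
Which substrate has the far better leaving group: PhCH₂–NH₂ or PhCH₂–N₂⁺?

From PhCH₂–NH₂ the departing group would be NH₂⁻ (pKₐ(NH₃) ≈ 38). Extremely strong base; never a leaving group.
From PhCH₂–N₂⁺ the leaving group is N₂ (no meaningful conjugate acid; N₂ departs as an exceptionally stable neutral molecule).
(In practice PhCH₂–N₂⁺ is made from PhCH₂–NH₂ by diazotisation (NaNO₂ / HCl, 0 °C), generating a diazonium salt that expels N₂.)

PhCH₂–N₂⁺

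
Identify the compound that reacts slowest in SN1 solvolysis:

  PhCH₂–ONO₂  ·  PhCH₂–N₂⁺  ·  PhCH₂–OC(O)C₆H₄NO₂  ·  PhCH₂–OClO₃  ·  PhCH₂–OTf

PhCH₂–OC(O)C₆H₄NO₂

With the same alkyl group throughout, only the leaving group differentiates the rates.
Rank by basicity of the departing species: weakest base leaves most easily.
PhCH₂–N₂⁺ loses N₂: no meaningful conjugate acid; N₂ departs as an exceptionally stable neutral molecule
PhCH₂–OTf loses OTf⁻: pKₐ(CF₃SO₃H (triflic acid)) ≈ -14
PhCH₂–OClO₃ loses ClO₄⁻: pKₐ(HClO₄) ≈ -10
PhCH₂–ONO₂ loses NO₃⁻: pKₐ(HNO₃) ≈ -1.3
PhCH₂–OC(O)C₆H₄NO₂ loses p-O₂N–C₆H₄–COO⁻: pKₐ(p-nitrobenzoic acid) ≈ 3.4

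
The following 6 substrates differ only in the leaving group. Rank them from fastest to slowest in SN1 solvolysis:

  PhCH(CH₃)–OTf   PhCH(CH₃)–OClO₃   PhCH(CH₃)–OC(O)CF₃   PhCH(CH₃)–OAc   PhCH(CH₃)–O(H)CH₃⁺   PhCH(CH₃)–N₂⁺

Same R in every case — rank the leaving groups.
Rank by basicity of the departing species: weakest base leaves most easily.
PhCH(CH₃)–N₂⁺ loses N₂: no meaningful conjugate acid; N₂ departs as an exceptionally stable neutral molecule
PhCH(CH₃)–OTf loses OTf⁻: pKₐ(CF₃SO₃H (triflic acid)) ≈ -14
PhCH(CH₃)–OClO₃ loses ClO₄⁻: pKₐ(HClO₄) ≈ -10
PhCH(CH₃)–O(H)CH₃⁺ loses R'OH: pKₐ(R'OH₂⁺) ≈ -2.4
PhCH(CH₃)–OC(O)CF₃ loses CF₃COO⁻: pKₐ(CF₃COOH) ≈ 0.2
PhCH(CH₃)–OAc loses AcO⁻: pKₐ(CH₃COOH) ≈ 4.8

PhCH(CH₃)–N₂⁺ > PhCH(CH₃)–OTf > PhCH(CH₃)–OClO₃ > PhCH(CH₃)–O(H)CH₃⁺ > PhCH(CH₃)–OC(O)CF₃ > PhCH(CH₃)–OAc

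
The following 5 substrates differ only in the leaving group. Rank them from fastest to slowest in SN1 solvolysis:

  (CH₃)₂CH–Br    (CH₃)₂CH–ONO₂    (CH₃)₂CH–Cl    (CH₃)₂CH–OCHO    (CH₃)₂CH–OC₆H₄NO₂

The skeletons are identical, so relative rate is governed entirely by leaving-group ability.
A good leaving group is a weak base: the lower the pKₐ of its conjugate acid, the more readily it departs.
(CH₃)₂CH–Br loses Br⁻: pKₐ(HBr) ≈ -9
(CH₃)₂CH–Cl loses Cl⁻: pKₐ(HCl) ≈ -7
(CH₃)₂CH–ONO₂ loses NO₃⁻: pKₐ(HNO₃) ≈ -1.3
(CH₃)₂CH–OCHO loses HCOO⁻: pKₐ(HCOOH) ≈ 3.8
(CH₃)₂CH–OC₆H₄NO₂ loses p-O₂N–C₆H₄–O⁻: pKₐ(p-nitrophenol) ≈ 7.2

(CH₃)₂CH–Br > (CH₃)₂CH–Cl > (CH₃)₂CH–ONO₂ > (CH₃)₂CH–OCHO > (CH₃)₂CH–OC₆H₄NO₂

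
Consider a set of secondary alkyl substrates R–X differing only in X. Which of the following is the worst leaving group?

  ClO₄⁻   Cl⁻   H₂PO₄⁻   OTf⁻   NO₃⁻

H₂PO₄⁻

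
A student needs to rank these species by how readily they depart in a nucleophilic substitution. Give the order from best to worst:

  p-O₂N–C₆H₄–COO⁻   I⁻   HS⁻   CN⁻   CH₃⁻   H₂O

I⁻: pKₐ(HI) ≈ -10
H₂O: pKₐ(H₃O⁺) ≈ -1.7
p-O₂N–C₆H₄–COO⁻: pKₐ(p-nitrobenzoic acid) ≈ 3.4
HS⁻: pKₐ(H₂S) ≈ 7
CN⁻: pKₐ(HCN) ≈ 9.2
CH₃⁻: pKₐ(CH₄) ≈ 48

I⁻ > H₂O > p-O₂N–C₆H₄–COO⁻ > HS⁻ > CN⁻ > CH₃⁻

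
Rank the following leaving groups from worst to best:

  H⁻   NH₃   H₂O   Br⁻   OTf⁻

H⁻ < NH₃ < H₂O < Br⁻ < OTf⁻

The more stable X⁻ (or X) is on its own — i.e. the weaker a base it is — the better a leaving group it makes.
OTf⁻: pKₐ(CF₃SO₃H (triflic acid)) ≈ -14 — charge spread over three oxygens and a CF₃ group; the premier leaving group in synthesis
Br⁻: pKₐ(HBr) ≈ -9
H₂O: pKₐ(H₃O⁺) ≈ -1.7
NH₃: pKₐ(NH₄⁺) ≈ 9.2
H⁻: pKₐ(H₂) ≈ 36 — extremely strong base; leaves only in special hydride-transfer contexts
The question asks for worst first, so the sequence is read in increasing leaving-group ability.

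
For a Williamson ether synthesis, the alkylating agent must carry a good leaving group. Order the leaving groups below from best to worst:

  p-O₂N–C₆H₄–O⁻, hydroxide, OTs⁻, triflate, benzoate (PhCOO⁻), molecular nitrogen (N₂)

A good leaving group is a weak base: the lower the pKₐ of its conjugate acid, the more readily it departs.
molecular nitrogen (N₂): no meaningful conjugate acid; N₂ departs as an exceptionally stable neutral molecule
triflate: pKₐ(CF₃SO₃H (triflic acid)) ≈ -14 — charge spread over three oxygens and a CF₃ group; the premier leaving group in synthesis
OTs⁻: pKₐ(p-CH₃C₆H₄SO₃H (TsOH)) ≈ -2.8 — resonance-delocalised arenesulfonate
benzoate (PhCOO⁻): pKₐ(C₆H₅COOH) ≈ 4.2 — aryl carboxylate
p-O₂N–C₆H₄–O⁻: pKₐ(p-nitrophenol) ≈ 7.2
hydroxide: pKₐ(H₂O) ≈ 15.7 — strong base; essentially never leaves without prior activation

molecular nitrogen (N₂) > triflate > OTs⁻ > benzoate (PhCOO⁻) > p-O₂N–C₆H₄–O⁻ > hydroxide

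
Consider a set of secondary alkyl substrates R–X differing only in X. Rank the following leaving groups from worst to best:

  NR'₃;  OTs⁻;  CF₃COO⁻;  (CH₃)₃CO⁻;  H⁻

Rank by basicity of the departing species: weakest base leaves most easily.
OTs⁻: pKₐ(p-CH₃C₆H₄SO₃H (TsOH)) ≈ -2.8 — resonance-delocalised arenesulfonate
CF₃COO⁻: pKₐ(CF₃COOH) ≈ 0.2 — strongly electron-withdrawing CF₃ stabilises the carboxylate
NR'₃: pKₐ(R'₃NH⁺) ≈ 10.7 — neutral but still a fairly strong base; Hofmann-elimination LG
(CH₃)₃CO⁻: pKₐ(t-BuOH) ≈ 18 — bulky, strongly basic alkoxide
H⁻: pKₐ(H₂) ≈ 36 — extremely strong base; leaves only in special hydride-transfer contexts
Reversing gives the worst-to-best order requested.

H⁻ < (CH₃)₃CO⁻ < NR'₃ < CF₃COO⁻ < OTs⁻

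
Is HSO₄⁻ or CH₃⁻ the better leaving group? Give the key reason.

HSO₄⁻

HSO₄⁻ is the better leaving group.
pKₐ(H₂SO₄) ≈ -3 versus pKₐ(CH₄) ≈ 48: HSO₄⁻ is the much weaker base.
Conjugate base of a strong mineral acid.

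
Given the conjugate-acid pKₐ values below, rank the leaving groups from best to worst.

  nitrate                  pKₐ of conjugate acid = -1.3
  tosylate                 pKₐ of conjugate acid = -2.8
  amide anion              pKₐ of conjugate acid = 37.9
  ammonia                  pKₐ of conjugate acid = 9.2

Lower conjugate-acid pKₐ ⇒ weaker base ⇒ better leaving group.
Sorting by the given values: tosylate (-2.8), nitrate (-1.3), ammonia (9.2), amide anion (37.9).

tosylate > nitrate > ammonia > amide anion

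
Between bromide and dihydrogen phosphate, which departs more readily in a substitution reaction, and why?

bromide is the better leaving group.
pKₐ(HBr) ≈ -9 versus pKₐ(H₃PO₄) ≈ 2.1: bromide is the much weaker base.
Weak base; good leaving group.

bromide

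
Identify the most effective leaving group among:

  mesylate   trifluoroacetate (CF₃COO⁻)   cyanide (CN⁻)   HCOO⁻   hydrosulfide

mesylate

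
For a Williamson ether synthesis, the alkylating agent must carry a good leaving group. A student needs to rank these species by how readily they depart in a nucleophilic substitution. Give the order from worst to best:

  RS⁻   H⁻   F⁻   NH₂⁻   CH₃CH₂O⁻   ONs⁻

NH₂⁻ < H⁻ < CH₃CH₂O⁻ < RS⁻ < F⁻ < ONs⁻

Leaving-group ability tracks the stability of the departed species; conjugate-acid pKₐ is the usual yardstick (lower pKₐ → better LG).
ONs⁻: pKₐ(p-O₂NC₆H₄SO₃H) ≈ -3.5
F⁻: pKₐ(HF) ≈ 3.2
RS⁻: pKₐ(RSH (a thiol)) ≈ 10.5
CH₃CH₂O⁻: pKₐ(CH₃CH₂OH) ≈ 16
H⁻: pKₐ(H₂) ≈ 36
NH₂⁻: pKₐ(NH₃) ≈ 38
The question asks for worst first, so the sequence is read in increasing leaving-group ability.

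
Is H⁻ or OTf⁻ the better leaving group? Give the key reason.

OTf⁻

OTf⁻ is the better leaving group.
pKₐ(CF₃SO₃H (triflic acid)) ≈ -14 versus pKₐ(H₂) ≈ 36: OTf⁻ is the much weaker base.
Charge spread over three oxygens and a CF₃ group; the premier leaving group in synthesis.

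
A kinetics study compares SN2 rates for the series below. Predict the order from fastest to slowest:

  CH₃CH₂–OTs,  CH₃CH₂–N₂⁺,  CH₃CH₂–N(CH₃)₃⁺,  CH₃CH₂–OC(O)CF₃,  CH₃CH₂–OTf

The skeletons are identical, so relative rate is governed entirely by leaving-group ability.
A good leaving group is a weak base: the lower the pKₐ of its conjugate acid, the more readily it departs.
CH₃CH₂–N₂⁺ loses N₂: no meaningful conjugate acid; N₂ departs as an exceptionally stable neutral molecule
CH₃CH₂–OTf loses OTf⁻: pKₐ(CF₃SO₃H (triflic acid)) ≈ -14
CH₃CH₂–OTs loses OTs⁻: pKₐ(p-CH₃C₆H₄SO₃H (TsOH)) ≈ -2.8
CH₃CH₂–OC(O)CF₃ loses CF₃COO⁻: pKₐ(CF₃COOH) ≈ 0.2
CH₃CH₂–N(CH₃)₃⁺ loses NR'₃: pKₐ(R'₃NH⁺) ≈ 10.7

CH₃CH₂–N₂⁺ > CH₃CH₂–OTf > CH₃CH₂–OTs > CH₃CH₂–OC(O)CF₃ > CH₃CH₂–N(CH₃)₃⁺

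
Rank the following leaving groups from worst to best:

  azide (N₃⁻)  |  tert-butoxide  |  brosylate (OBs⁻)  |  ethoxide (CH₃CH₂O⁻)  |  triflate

tert-butoxide < ethoxide (CH₃CH₂O⁻) < azide (N₃⁻) < brosylate (OBs⁻) < triflate

The more stable X⁻ (or X) is on its own — i.e. the weaker a base it is — the better a leaving group it makes.
triflate: pKₐ(CF₃SO₃H (triflic acid)) ≈ -14
brosylate (OBs⁻): pKₐ(p-BrC₆H₄SO₃H) ≈ -2.8 — arenesulfonate with a p-bromo substituent
azide (N₃⁻): pKₐ(HN₃) ≈ 4.7 — linear, resonance-stabilised
ethoxide (CH₃CH₂O⁻): pKₐ(CH₃CH₂OH) ≈ 16
tert-butoxide: pKₐ(t-BuOH) ≈ 18
Listed from poorest to best leaving group as asked.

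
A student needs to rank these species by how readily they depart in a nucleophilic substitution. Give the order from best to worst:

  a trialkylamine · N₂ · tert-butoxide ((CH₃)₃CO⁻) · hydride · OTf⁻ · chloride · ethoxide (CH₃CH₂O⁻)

N₂ > OTf⁻ > chloride > a trialkylamine > ethoxide (CH₃CH₂O⁻) > tert-butoxide ((CH₃)₃CO⁻) > hydride

N₂: no meaningful conjugate acid; N₂ departs as an exceptionally stable neutral molecule
OTf⁻: pKₐ(CF₃SO₃H (triflic acid)) ≈ -14
chloride: pKₐ(HCl) ≈ -7
a trialkylamine: pKₐ(R'₃NH⁺) ≈ 10.7
ethoxide (CH₃CH₂O⁻): pKₐ(CH₃CH₂OH) ≈ 16
tert-butoxide ((CH₃)₃CO⁻): pKₐ(t-BuOH) ≈ 18
hydride: pKₐ(H₂) ≈ 36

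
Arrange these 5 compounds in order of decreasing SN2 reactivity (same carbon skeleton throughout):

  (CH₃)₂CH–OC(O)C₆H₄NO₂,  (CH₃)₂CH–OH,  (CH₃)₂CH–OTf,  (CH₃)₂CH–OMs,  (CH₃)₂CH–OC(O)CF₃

The skeletons are identical, so relative rate is governed entirely by leaving-group ability.
A good leaving group is a weak base: the lower the pKₐ of its conjugate acid, the more readily it departs.
(CH₃)₂CH–OTf loses OTf⁻: pKₐ(CF₃SO₃H (triflic acid)) ≈ -14
(CH₃)₂CH–OMs loses OMs⁻: pKₐ(CH₃SO₃H (MsOH)) ≈ -1.9
(CH₃)₂CH–OC(O)CF₃ loses CF₃COO⁻: pKₐ(CF₃COOH) ≈ 0.2
(CH₃)₂CH–OC(O)C₆H₄NO₂ loses p-O₂N–C₆H₄–COO⁻: pKₐ(p-nitrobenzoic acid) ≈ 3.4
(CH₃)₂CH–OH loses OH⁻: pKₐ(H₂O) ≈ 15.7

(CH₃)₂CH–OTf > (CH₃)₂CH–OMs > (CH₃)₂CH–OC(O)CF₃ > (CH₃)₂CH–OC(O)C₆H₄NO₂ > (CH₃)₂CH–OH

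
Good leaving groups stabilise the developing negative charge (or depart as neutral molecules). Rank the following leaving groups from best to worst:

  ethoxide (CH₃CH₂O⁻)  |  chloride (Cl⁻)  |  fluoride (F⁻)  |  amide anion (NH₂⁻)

chloride (Cl⁻) > fluoride (F⁻) > ethoxide (CH₃CH₂O⁻) > amide anion (NH₂⁻)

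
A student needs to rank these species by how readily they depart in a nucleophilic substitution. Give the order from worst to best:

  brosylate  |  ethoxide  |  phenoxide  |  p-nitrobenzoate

ethoxide < phenoxide < p-nitrobenzoate < brosylate

Rank by basicity of the departing species: weakest base leaves most easily.
brosylate: pKₐ(p-BrC₆H₄SO₃H) ≈ -2.8
p-nitrobenzoate: pKₐ(p-nitrobenzoic acid) ≈ 3.4
phenoxide: pKₐ(C₆H₅OH (phenol)) ≈ 10
ethoxide: pKₐ(CH₃CH₂OH) ≈ 16
Reversing gives the worst-to-best order requested.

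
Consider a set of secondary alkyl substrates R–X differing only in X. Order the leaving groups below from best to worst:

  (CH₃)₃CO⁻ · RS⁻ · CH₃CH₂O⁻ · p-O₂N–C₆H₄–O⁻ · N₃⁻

N₃⁻: pKₐ(HN₃) ≈ 4.7
p-O₂N–C₆H₄–O⁻: pKₐ(p-nitrophenol) ≈ 7.2
RS⁻: pKₐ(RSH (a thiol)) ≈ 10.5
CH₃CH₂O⁻: pKₐ(CH₃CH₂OH) ≈ 16
(CH₃)₃CO⁻: pKₐ(t-BuOH) ≈ 18

N₃⁻ > p-O₂N–C₆H₄–O⁻ > RS⁻ > CH₃CH₂O⁻ > (CH₃)₃CO⁻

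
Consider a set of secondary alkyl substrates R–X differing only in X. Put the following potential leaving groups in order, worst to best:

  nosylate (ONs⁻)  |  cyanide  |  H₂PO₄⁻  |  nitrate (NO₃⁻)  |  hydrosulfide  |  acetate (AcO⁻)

The more stable X⁻ (or X) is on its own — i.e. the weaker a base it is — the better a leaving group it makes.
nosylate (ONs⁻): pKₐ(p-O₂NC₆H₄SO₃H) ≈ -3.5
nitrate (NO₃⁻): pKₐ(HNO₃) ≈ -1.3 — resonance-delocalised over three oxygens
H₂PO₄⁻: pKₐ(H₃PO₄) ≈ 2.1 — moderate base; biological leaving group after further activation
acetate (AcO⁻): pKₐ(CH₃COOH) ≈ 4.8 — resonance-stabilised but still a weak base
hydrosulfide: pKₐ(H₂S) ≈ 7 — larger and more polarisable than the oxygen analogue
cyanide: pKₐ(HCN) ≈ 9.2
The question asks for worst first, so the sequence is read in increasing leaving-group ability.

cyanide < hydrosulfide < acetate (AcO⁻) < H₂PO₄⁻ < nitrate (NO₃⁻) < nosylate (ONs⁻)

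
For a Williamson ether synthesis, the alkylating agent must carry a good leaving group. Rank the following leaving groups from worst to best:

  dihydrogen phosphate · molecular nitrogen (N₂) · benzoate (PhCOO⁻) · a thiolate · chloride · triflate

molecular nitrogen (N₂): no meaningful conjugate acid; N₂ departs as an exceptionally stable neutral molecule
triflate: pKₐ(CF₃SO₃H (triflic acid)) ≈ -14 — charge spread over three oxygens and a CF₃ group; the premier leaving group in synthesis
chloride: pKₐ(HCl) ≈ -7 — moderately weak base
dihydrogen phosphate: pKₐ(H₃PO₄) ≈ 2.1 — moderate base; biological leaving group after further activation
benzoate (PhCOO⁻): pKₐ(C₆H₅COOH) ≈ 4.2
a thiolate: pKₐ(RSH (a thiol)) ≈ 10.5
Listed from poorest to best leaving group as asked.

a thiolate < benzoate (PhCOO⁻) < dihydrogen phosphate < chloride < triflate < molecular nitrogen (N₂)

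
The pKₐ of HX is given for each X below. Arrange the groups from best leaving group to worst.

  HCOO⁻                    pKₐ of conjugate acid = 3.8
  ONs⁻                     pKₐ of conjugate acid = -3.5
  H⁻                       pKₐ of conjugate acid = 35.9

ONs⁻ > HCOO⁻ > H⁻

Lower conjugate-acid pKₐ ⇒ weaker base ⇒ better leaving group.
Sorting by the given values: ONs⁻ (-3.5), HCOO⁻ (3.8), H⁻ (35.9).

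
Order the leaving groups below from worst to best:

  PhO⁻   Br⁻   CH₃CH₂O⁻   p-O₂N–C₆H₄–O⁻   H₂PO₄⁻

CH₃CH₂O⁻ < PhO⁻ < p-O₂N–C₆H₄–O⁻ < H₂PO₄⁻ < Br⁻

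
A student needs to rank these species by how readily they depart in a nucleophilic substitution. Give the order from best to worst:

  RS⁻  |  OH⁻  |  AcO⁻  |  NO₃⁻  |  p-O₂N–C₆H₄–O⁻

NO₃⁻ > AcO⁻ > p-O₂N–C₆H₄–O⁻ > RS⁻ > OH⁻

Leaving-group ability tracks the stability of the departed species; conjugate-acid pKₐ is the usual yardstick (lower pKₐ → better LG).
NO₃⁻: pKₐ(HNO₃) ≈ -1.3 — resonance-delocalised over three oxygens
AcO⁻: pKₐ(CH₃COOH) ≈ 4.8 — resonance-stabilised but still a weak base
p-O₂N–C₆H₄–O⁻: pKₐ(p-nitrophenol) ≈ 7.2
RS⁻: pKₐ(RSH (a thiol)) ≈ 10.5 — moderately basic; rarely leaves without activation
OH⁻: pKₐ(H₂O) ≈ 15.7 — strong base; essentially never leaves without prior activation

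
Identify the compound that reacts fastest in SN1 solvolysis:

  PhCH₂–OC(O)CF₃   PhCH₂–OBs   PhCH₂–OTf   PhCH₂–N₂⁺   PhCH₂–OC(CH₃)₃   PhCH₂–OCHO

The skeletons are identical, so relative rate is governed entirely by leaving-group ability.
The more stable X⁻ (or X) is on its own — i.e. the weaker a base it is — the better a leaving group it makes.
PhCH₂–N₂⁺ loses N₂: no meaningful conjugate acid; N₂ departs as an exceptionally stable neutral molecule
PhCH₂–OTf loses OTf⁻: pKₐ(CF₃SO₃H (triflic acid)) ≈ -14
PhCH₂–OBs loses OBs⁻: pKₐ(p-BrC₆H₄SO₃H) ≈ -2.8
PhCH₂–OC(O)CF₃ loses CF₃COO⁻: pKₐ(CF₃COOH) ≈ 0.2
PhCH₂–OCHO loses HCOO⁻: pKₐ(HCOOH) ≈ 3.8
PhCH₂–OC(CH₃)₃ loses (CH₃)₃CO⁻: pKₐ(t-BuOH) ≈ 18

PhCH₂–N₂⁺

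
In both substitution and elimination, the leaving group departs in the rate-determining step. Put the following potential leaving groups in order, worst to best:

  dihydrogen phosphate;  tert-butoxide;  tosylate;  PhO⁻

tert-butoxide < PhO⁻ < dihydrogen phosphate < tosylate

tosylate: pKₐ(p-CH₃C₆H₄SO₃H (TsOH)) ≈ -2.8
dihydrogen phosphate: pKₐ(H₃PO₄) ≈ 2.1
PhO⁻: pKₐ(C₆H₅OH (phenol)) ≈ 10
tert-butoxide: pKₐ(t-BuOH) ≈ 18
The question asks for worst first, so the sequence is read in increasing leaving-group ability.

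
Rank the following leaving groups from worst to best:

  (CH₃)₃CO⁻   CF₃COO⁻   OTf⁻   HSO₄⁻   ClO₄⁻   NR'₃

(CH₃)₃CO⁻ < NR'₃ < CF₃COO⁻ < HSO₄⁻ < ClO₄⁻ < OTf⁻

OTf⁻: pKₐ(CF₃SO₃H (triflic acid)) ≈ -14
ClO₄⁻: pKₐ(HClO₄) ≈ -10
HSO₄⁻: pKₐ(H₂SO₄) ≈ -3
CF₃COO⁻: pKₐ(CF₃COOH) ≈ 0.2
NR'₃: pKₐ(R'₃NH⁺) ≈ 10.7
(CH₃)₃CO⁻: pKₐ(t-BuOH) ≈ 18
Reversing gives the worst-to-best order requested.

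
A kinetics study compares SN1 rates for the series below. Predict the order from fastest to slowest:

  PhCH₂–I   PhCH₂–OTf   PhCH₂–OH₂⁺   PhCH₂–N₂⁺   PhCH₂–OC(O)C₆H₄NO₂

Same R in every case — rank the leaving groups.
Rank by basicity of the departing species: weakest base leaves most easily.
PhCH₂–N₂⁺ loses N₂: no meaningful conjugate acid; N₂ departs as an exceptionally stable neutral molecule
PhCH₂–OTf loses OTf⁻: pKₐ(CF₃SO₃H (triflic acid)) ≈ -14
PhCH₂–I loses I⁻: pKₐ(HI) ≈ -10
PhCH₂–OH₂⁺ loses H₂O: pKₐ(H₃O⁺) ≈ -1.7
PhCH₂–OC(O)C₆H₄NO₂ loses p-O₂N–C₆H₄–COO⁻: pKₐ(p-nitrobenzoic acid) ≈ 3.4

PhCH₂–N₂⁺ > PhCH₂–OTf > PhCH₂–I > PhCH₂–OH₂⁺ > PhCH₂–OC(O)C₆H₄NO₂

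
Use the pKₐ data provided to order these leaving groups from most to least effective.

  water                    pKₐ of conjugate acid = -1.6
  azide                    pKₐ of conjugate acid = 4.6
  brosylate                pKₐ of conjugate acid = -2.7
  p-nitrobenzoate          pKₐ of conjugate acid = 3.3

Lower conjugate-acid pKₐ ⇒ weaker base ⇒ better leaving group.
Sorting by the given values: brosylate (-2.7), water (-1.6), p-nitrobenzoate (3.3), azide (4.6).

brosylate > water > p-nitrobenzoate > azide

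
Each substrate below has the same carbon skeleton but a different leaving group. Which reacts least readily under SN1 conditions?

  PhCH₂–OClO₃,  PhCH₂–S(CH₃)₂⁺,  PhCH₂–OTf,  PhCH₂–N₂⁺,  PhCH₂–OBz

PhCH₂–OBz

Same R in every case — rank the leaving groups.
Rank by basicity of the departing species: weakest base leaves most easily.
PhCH₂–N₂⁺ loses N₂: no meaningful conjugate acid; N₂ departs as an exceptionally stable neutral molecule
PhCH₂–OTf loses OTf⁻: pKₐ(CF₃SO₃H (triflic acid)) ≈ -14
PhCH₂–OClO₃ loses ClO₄⁻: pKₐ(HClO₄) ≈ -10
PhCH₂–S(CH₃)₂⁺ loses SR'₂: pKₐ(R'₂SH⁺) ≈ -7
PhCH₂–OBz loses PhCOO⁻: pKₐ(C₆H₅COOH) ≈ 4.2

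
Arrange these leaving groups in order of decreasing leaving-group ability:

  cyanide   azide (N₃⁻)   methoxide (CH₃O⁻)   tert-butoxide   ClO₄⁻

ClO₄⁻ > azide (N₃⁻) > cyanide > methoxide (CH₃O⁻) > tert-butoxide

The more stable X⁻ (or X) is on its own — i.e. the weaker a base it is — the better a leaving group it makes.
ClO₄⁻: pKₐ(HClO₄) ≈ -10 — extremely weak base; rarely used for safety reasons
azide (N₃⁻): pKₐ(HN₃) ≈ 4.7 — linear, resonance-stabilised
cyanide: pKₐ(HCN) ≈ 9.2
methoxide (CH₃O⁻): pKₐ(CH₃OH) ≈ 15.5
tert-butoxide: pKₐ(t-BuOH) ≈ 18 — bulky, strongly basic alkoxide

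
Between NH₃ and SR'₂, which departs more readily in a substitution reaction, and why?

SR'₂

SR'₂ is the better leaving group.
pKₐ(R'₂SH⁺) ≈ -7 versus pKₐ(NH₄⁺) ≈ 9.2: SR'₂ is the much weaker base.
Neutral; leaves from a sulfonium salt (R–SR'₂⁺).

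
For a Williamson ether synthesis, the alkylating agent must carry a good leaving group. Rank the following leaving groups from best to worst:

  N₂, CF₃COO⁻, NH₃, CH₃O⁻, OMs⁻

A good leaving group is a weak base: the lower the pKₐ of its conjugate acid, the more readily it departs.
N₂: no meaningful conjugate acid; N₂ departs as an exceptionally stable neutral molecule
OMs⁻: pKₐ(CH₃SO₃H (MsOH)) ≈ -1.9 — resonance-delocalised alkanesulfonate
CF₃COO⁻: pKₐ(CF₃COOH) ≈ 0.2 — strongly electron-withdrawing CF₃ stabilises the carboxylate
NH₃: pKₐ(NH₄⁺) ≈ 9.2 — neutral but moderately basic; leaves from R–NH₃⁺
CH₃O⁻: pKₐ(CH₃OH) ≈ 15.5

N₂ > OMs⁻ > CF₃COO⁻ > NH₃ > CH₃O⁻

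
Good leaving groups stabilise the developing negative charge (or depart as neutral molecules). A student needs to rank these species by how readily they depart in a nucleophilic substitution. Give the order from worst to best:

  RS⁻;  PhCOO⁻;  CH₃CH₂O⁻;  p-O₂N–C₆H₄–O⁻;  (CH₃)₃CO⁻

Leaving-group ability tracks the stability of the departed species; conjugate-acid pKₐ is the usual yardstick (lower pKₐ → better LG).
PhCOO⁻: pKₐ(C₆H₅COOH) ≈ 4.2
p-O₂N–C₆H₄–O⁻: pKₐ(p-nitrophenol) ≈ 7.2
RS⁻: pKₐ(RSH (a thiol)) ≈ 10.5
CH₃CH₂O⁻: pKₐ(CH₃CH₂OH) ≈ 16
(CH₃)₃CO⁻: pKₐ(t-BuOH) ≈ 18
Listed from poorest to best leaving group as asked.

(CH₃)₃CO⁻ < CH₃CH₂O⁻ < RS⁻ < p-O₂N–C₆H₄–O⁻ < PhCOO⁻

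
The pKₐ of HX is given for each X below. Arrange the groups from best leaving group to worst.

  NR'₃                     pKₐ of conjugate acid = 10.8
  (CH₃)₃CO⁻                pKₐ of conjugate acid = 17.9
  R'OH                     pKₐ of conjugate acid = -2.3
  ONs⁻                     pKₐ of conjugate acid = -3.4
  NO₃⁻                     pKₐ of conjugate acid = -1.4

Lower conjugate-acid pKₐ ⇒ weaker base ⇒ better leaving group.
Sorting by the given values: ONs⁻ (-3.4), R'OH (-2.3), NO₃⁻ (-1.4), NR'₃ (10.8), (CH₃)₃CO⁻ (17.9).

ONs⁻ > R'OH > NO₃⁻ > NR'₃ > (CH₃)₃CO⁻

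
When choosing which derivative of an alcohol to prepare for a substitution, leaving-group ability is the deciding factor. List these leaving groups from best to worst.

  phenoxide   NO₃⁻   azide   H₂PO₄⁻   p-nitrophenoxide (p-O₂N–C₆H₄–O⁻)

NO₃⁻ > H₂PO₄⁻ > azide > p-nitrophenoxide (p-O₂N–C₆H₄–O⁻) > phenoxide

Leaving-group ability tracks the stability of the departed species; conjugate-acid pKₐ is the usual yardstick (lower pKₐ → better LG).
NO₃⁻: pKₐ(HNO₃) ≈ -1.3 — resonance-delocalised over three oxygens
H₂PO₄⁻: pKₐ(H₃PO₄) ≈ 2.1
azide: pKₐ(HN₃) ≈ 4.7 — linear, resonance-stabilised
p-nitrophenoxide (p-O₂N–C₆H₄–O⁻): pKₐ(p-nitrophenol) ≈ 7.2
phenoxide: pKₐ(C₆H₅OH (phenol)) ≈ 10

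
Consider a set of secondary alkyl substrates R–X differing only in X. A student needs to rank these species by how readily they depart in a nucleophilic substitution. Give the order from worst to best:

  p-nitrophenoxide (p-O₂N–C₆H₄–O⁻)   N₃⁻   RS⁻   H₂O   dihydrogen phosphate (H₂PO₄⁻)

H₂O: pKₐ(H₃O⁺) ≈ -1.7
dihydrogen phosphate (H₂PO₄⁻): pKₐ(H₃PO₄) ≈ 2.1
N₃⁻: pKₐ(HN₃) ≈ 4.7
p-nitrophenoxide (p-O₂N–C₆H₄–O⁻): pKₐ(p-nitrophenol) ≈ 7.2
RS⁻: pKₐ(RSH (a thiol)) ≈ 10.5
The question asks for worst first, so the sequence is read in increasing leaving-group ability.

RS⁻ < p-nitrophenoxide (p-O₂N–C₆H₄–O⁻) < N₃⁻ < dihydrogen phosphate (H₂PO₄⁻) < H₂O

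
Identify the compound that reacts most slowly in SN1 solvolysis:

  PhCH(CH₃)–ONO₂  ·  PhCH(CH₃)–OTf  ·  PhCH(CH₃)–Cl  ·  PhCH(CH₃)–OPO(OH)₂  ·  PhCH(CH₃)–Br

PhCH(CH₃)–OPO(OH)₂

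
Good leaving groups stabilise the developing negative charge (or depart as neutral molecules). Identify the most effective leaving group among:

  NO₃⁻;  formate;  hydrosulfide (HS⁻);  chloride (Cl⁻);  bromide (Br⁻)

bromide (Br⁻)

The more stable X⁻ (or X) is on its own — i.e. the weaker a base it is — the better a leaving group it makes.
bromide (Br⁻): pKₐ(HBr) ≈ -9
chloride (Cl⁻): pKₐ(HCl) ≈ -7
NO₃⁻: pKₐ(HNO₃) ≈ -1.3
formate: pKₐ(HCOOH) ≈ 3.8
hydrosulfide (HS⁻): pKₐ(H₂S) ≈ 7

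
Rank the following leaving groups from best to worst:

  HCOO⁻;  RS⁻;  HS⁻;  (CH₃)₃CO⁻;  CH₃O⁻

HCOO⁻ > HS⁻ > RS⁻ > CH₃O⁻ > (CH₃)₃CO⁻

HCOO⁻: pKₐ(HCOOH) ≈ 3.8
HS⁻: pKₐ(H₂S) ≈ 7
RS⁻: pKₐ(RSH (a thiol)) ≈ 10.5 — moderately basic; rarely leaves without activation
CH₃O⁻: pKₐ(CH₃OH) ≈ 15.5 — strong base; alkoxides do not leave unassisted
(CH₃)₃CO⁻: pKₐ(t-BuOH) ≈ 18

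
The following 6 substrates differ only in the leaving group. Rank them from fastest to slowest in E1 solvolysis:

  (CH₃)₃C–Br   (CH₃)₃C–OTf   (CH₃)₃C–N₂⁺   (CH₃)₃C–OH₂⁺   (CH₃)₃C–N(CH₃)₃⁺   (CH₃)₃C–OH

Identical carbon frameworks mean the comparison reduces to leaving-group quality.
Rank by basicity of the departing species: weakest base leaves most easily.
(CH₃)₃C–N₂⁺ loses N₂: no meaningful conjugate acid; N₂ departs as an exceptionally stable neutral molecule
(CH₃)₃C–OTf loses OTf⁻: pKₐ(CF₃SO₃H (triflic acid)) ≈ -14
(CH₃)₃C–Br loses Br⁻: pKₐ(HBr) ≈ -9
(CH₃)₃C–OH₂⁺ loses H₂O: pKₐ(H₃O⁺) ≈ -1.7
(CH₃)₃C–N(CH₃)₃⁺ loses NR'₃: pKₐ(R'₃NH⁺) ≈ 10.7
(CH₃)₃C–OH loses OH⁻: pKₐ(H₂O) ≈ 15.7

(CH₃)₃C–N₂⁺ > (CH₃)₃C–OTf > (CH₃)₃C–Br > (CH₃)₃C–OH₂⁺ > (CH₃)₃C–N(CH₃)₃⁺ > (CH₃)₃C–OH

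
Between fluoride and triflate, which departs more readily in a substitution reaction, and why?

triflate

triflate is the better leaving group.
pKₐ(CF₃SO₃H (triflic acid)) ≈ -14 versus pKₐ(HF) ≈ 3.2: triflate is the much weaker base.
Charge spread over three oxygens and a CF₃ group; the premier leaving group in synthesis.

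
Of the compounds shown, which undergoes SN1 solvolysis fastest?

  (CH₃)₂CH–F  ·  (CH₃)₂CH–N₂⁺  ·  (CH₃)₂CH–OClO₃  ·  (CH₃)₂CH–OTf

The skeletons are identical, so relative rate is governed entirely by leaving-group ability.
The more stable X⁻ (or X) is on its own — i.e. the weaker a base it is — the better a leaving group it makes.
(CH₃)₂CH–N₂⁺ loses N₂: no meaningful conjugate acid; N₂ departs as an exceptionally stable neutral molecule
(CH₃)₂CH–OTf loses OTf⁻: pKₐ(CF₃SO₃H (triflic acid)) ≈ -14
(CH₃)₂CH–OClO₃ loses ClO₄⁻: pKₐ(HClO₄) ≈ -10
(CH₃)₂CH–F loses F⁻: pKₐ(HF) ≈ 3.2

(CH₃)₂CH–N₂⁺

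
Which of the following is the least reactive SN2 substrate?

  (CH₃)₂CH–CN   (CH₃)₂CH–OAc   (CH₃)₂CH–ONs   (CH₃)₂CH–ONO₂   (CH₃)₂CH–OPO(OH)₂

(CH₃)₂CH–CN

Identical carbon frameworks mean the comparison reduces to leaving-group quality.
The more stable X⁻ (or X) is on its own — i.e. the weaker a base it is — the better a leaving group it makes.
(CH₃)₂CH–ONs loses ONs⁻: pKₐ(p-O₂NC₆H₄SO₃H) ≈ -3.5
(CH₃)₂CH–ONO₂ loses NO₃⁻: pKₐ(HNO₃) ≈ -1.3
(CH₃)₂CH–OPO(OH)₂ loses H₂PO₄⁻: pKₐ(H₃PO₄) ≈ 2.1
(CH₃)₂CH–OAc loses AcO⁻: pKₐ(CH₃COOH) ≈ 4.8
(CH₃)₂CH–CN loses CN⁻: pKₐ(HCN) ≈ 9.2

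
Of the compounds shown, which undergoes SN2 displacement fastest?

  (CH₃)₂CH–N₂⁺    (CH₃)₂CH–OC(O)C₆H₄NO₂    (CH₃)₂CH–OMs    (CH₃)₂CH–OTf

(CH₃)₂CH–N₂⁺

The skeletons are identical, so relative rate is governed entirely by leaving-group ability.
Rank by basicity of the departing species: weakest base leaves most easily.
(CH₃)₂CH–N₂⁺ loses N₂: no meaningful conjugate acid; N₂ departs as an exceptionally stable neutral molecule
(CH₃)₂CH–OTf loses OTf⁻: pKₐ(CF₃SO₃H (triflic acid)) ≈ -14
(CH₃)₂CH–OMs loses OMs⁻: pKₐ(CH₃SO₃H (MsOH)) ≈ -1.9
(CH₃)₂CH–OC(O)C₆H₄NO₂ loses p-O₂N–C₆H₄–COO⁻: pKₐ(p-nitrobenzoic acid) ≈ 3.4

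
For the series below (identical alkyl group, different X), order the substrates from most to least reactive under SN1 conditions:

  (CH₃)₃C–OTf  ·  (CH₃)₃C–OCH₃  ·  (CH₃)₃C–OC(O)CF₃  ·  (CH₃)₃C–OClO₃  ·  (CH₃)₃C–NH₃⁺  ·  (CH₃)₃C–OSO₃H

With the same alkyl group throughout, only the leaving group differentiates the rates.
Rank by basicity of the departing species: weakest base leaves most easily.
(CH₃)₃C–OTf loses OTf⁻: pKₐ(CF₃SO₃H (triflic acid)) ≈ -14
(CH₃)₃C–OClO₃ loses ClO₄⁻: pKₐ(HClO₄) ≈ -10
(CH₃)₃C–OSO₃H loses HSO₄⁻: pKₐ(H₂SO₄) ≈ -3
(CH₃)₃C–OC(O)CF₃ loses CF₃COO⁻: pKₐ(CF₃COOH) ≈ 0.2
(CH₃)₃C–NH₃⁺ loses NH₃: pKₐ(NH₄⁺) ≈ 9.2
(CH₃)₃C–OCH₃ loses CH₃O⁻: pKₐ(CH₃OH) ≈ 15.5

(CH₃)₃C–OTf > (CH₃)₃C–OClO₃ > (CH₃)₃C–OSO₃H > (CH₃)₃C–OC(O)CF₃ > (CH₃)₃C–NH₃⁺ > (CH₃)₃C–OCH₃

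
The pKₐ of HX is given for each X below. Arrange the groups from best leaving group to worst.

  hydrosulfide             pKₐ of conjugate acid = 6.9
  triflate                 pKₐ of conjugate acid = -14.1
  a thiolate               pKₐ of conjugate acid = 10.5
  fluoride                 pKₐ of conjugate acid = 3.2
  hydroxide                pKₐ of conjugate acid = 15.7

Lower conjugate-acid pKₐ ⇒ weaker base ⇒ better leaving group.
Sorting by the given values: triflate (-14.1), fluoride (3.2), hydrosulfide (6.9), a thiolate (10.5), hydroxide (15.7).

triflate > fluoride > hydrosulfide > a thiolate > hydroxide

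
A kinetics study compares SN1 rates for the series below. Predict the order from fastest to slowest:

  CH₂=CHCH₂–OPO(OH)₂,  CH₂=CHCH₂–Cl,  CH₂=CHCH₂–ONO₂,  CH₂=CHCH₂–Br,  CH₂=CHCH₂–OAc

CH₂=CHCH₂–Br > CH₂=CHCH₂–Cl > CH₂=CHCH₂–ONO₂ > CH₂=CHCH₂–OPO(OH)₂ > CH₂=CHCH₂–OAc

Identical carbon frameworks mean the comparison reduces to leaving-group quality.
Rank by basicity of the departing species: weakest base leaves most easily.
CH₂=CHCH₂–Br loses Br⁻: pKₐ(HBr) ≈ -9
CH₂=CHCH₂–Cl loses Cl⁻: pKₐ(HCl) ≈ -7
CH₂=CHCH₂–ONO₂ loses NO₃⁻: pKₐ(HNO₃) ≈ -1.3
CH₂=CHCH₂–OPO(OH)₂ loses H₂PO₄⁻: pKₐ(H₃PO₄) ≈ 2.1
CH₂=CHCH₂–OAc loses AcO⁻: pKₐ(CH₃COOH) ≈ 4.8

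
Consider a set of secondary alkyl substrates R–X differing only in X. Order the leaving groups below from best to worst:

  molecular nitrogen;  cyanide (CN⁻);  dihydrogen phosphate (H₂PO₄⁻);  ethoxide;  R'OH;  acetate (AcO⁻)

molecular nitrogen > R'OH > dihydrogen phosphate (H₂PO₄⁻) > acetate (AcO⁻) > cyanide (CN⁻) > ethoxide

molecular nitrogen: no meaningful conjugate acid; N₂ departs as an exceptionally stable neutral molecule
R'OH: pKₐ(R'OH₂⁺) ≈ -2.4
dihydrogen phosphate (H₂PO₄⁻): pKₐ(H₃PO₄) ≈ 2.1 — moderate base; biological leaving group after further activation
acetate (AcO⁻): pKₐ(CH₃COOH) ≈ 4.8
cyanide (CN⁻): pKₐ(HCN) ≈ 9.2
ethoxide: pKₐ(CH₃CH₂OH) ≈ 16 — strong base; alkoxides do not leave unassisted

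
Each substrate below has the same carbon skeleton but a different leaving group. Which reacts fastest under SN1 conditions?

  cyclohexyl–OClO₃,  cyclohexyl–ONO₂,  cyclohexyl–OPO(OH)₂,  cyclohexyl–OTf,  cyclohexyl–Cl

Identical carbon frameworks mean the comparison reduces to leaving-group quality.
Rank by basicity of the departing species: weakest base leaves most easily.
cyclohexyl–OTf loses OTf⁻: pKₐ(CF₃SO₃H (triflic acid)) ≈ -14
cyclohexyl–OClO₃ loses ClO₄⁻: pKₐ(HClO₄) ≈ -10
cyclohexyl–Cl loses Cl⁻: pKₐ(HCl) ≈ -7
cyclohexyl–ONO₂ loses NO₃⁻: pKₐ(HNO₃) ≈ -1.3
cyclohexyl–OPO(OH)₂ loses H₂PO₄⁻: pKₐ(H₃PO₄) ≈ 2.1

cyclohexyl–OTf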